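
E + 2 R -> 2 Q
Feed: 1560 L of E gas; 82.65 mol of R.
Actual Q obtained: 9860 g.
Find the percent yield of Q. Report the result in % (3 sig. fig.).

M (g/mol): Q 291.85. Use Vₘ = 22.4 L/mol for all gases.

n(E) = 1560 / 22.4 = 69.64 mol
n(R) = 82.65 mol
n/ν for E = 69.64/1 = 69.64
n/ν for R = 82.65/2 = 41.33
Smallest n/ν is R → limiting reagent.
theoretical n(Q) = (2/2) × 82.65 = 82.65 mol → 24120 g
% yield = 9860 / 24120 × 100 = 40.88 %

40.9 %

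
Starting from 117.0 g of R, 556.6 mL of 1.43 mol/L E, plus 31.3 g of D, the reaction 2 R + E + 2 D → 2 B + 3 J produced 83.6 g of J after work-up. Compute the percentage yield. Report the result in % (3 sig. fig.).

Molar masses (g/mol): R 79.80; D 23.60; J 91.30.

n(R) = 117.0 / 79.80 = 1.466 mol
n(E) = 1.43 × 556.6/1000 = 0.7959 mol
n(D) = 31.30 / 23.60 = 1.326 mol
n/ν for R = 1.466/2 = 0.7330
n/ν for E = 0.7959/1 = 0.7959
n/ν for D = 1.326/2 = 0.6630
Smallest n/ν is D → limiting reagent.
theoretical n(J) = (3/2) × 1.326 = 1.989 mol → 181.6 g
% yield = 83.6 / 181.6 × 100 = 46.04 %

46.0 %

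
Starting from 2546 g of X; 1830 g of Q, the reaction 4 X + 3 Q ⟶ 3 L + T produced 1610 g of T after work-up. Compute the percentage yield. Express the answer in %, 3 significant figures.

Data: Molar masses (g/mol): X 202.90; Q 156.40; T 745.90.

68.8 %

n(X) = 2546 / 202.90 = 12.55 mol
n(Q) = 1830 / 156.40 = 11.70 mol
n/ν for X = 12.55/4 = 3.138
n/ν for Q = 11.70/3 = 3.900
Smallest n/ν is X → limiting reagent.
theoretical n(T) = (1/4) × 12.55 = 3.138 mol → 2341 g
% yield = 1610 / 2341 × 100 = 68.77 %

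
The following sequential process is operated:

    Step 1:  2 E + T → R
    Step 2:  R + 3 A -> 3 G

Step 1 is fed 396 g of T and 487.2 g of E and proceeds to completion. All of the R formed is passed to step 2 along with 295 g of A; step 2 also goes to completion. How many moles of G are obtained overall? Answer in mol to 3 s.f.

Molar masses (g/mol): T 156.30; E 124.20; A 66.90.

Step 1:
n(T) = 396.0 / 156.30 = 2.534 mol
n(E) = 487.2 / 124.20 = 3.923 mol
n/ν → T: 2.534, E: 1.962; E is limiting.
n(R) produced = (1/2) × 3.923 = 1.962 mol
Step 2:
n(R) available = 1.962 mol
n(A) = 295.0 / 66.90 = 4.410 mol
n/ν → R: 1.962, A: 1.470; A is limiting.
n(G) = (3/3) × 4.410 = 4.410 mol

4.41 mol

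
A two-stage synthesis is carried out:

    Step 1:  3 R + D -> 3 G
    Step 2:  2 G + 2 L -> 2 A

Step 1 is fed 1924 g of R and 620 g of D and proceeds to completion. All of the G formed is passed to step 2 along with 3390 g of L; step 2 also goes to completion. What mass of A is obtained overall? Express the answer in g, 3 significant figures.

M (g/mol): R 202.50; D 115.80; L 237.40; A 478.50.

4550 g

Step 1:
n(R) = 1924 / 202.50 = 9.501 mol
n(D) = 620.0 / 115.80 = 5.354 mol
n/ν for R = 9.501/3 = 3.167
n/ν for D = 5.354/1 = 5.354
Smallest n/ν is R → limiting reagent.
n(G) produced = (3/3) × 9.501 = 9.501 mol
Step 2:
n(G) available = 9.501 mol
n(L) = 3390 / 237.40 = 14.28 mol
n/ν for G = 9.501/2 = 4.751
n/ν for L = 14.28/2 = 7.140
Smallest n/ν is G → limiting reagent.
n(A) = (2/2) × 9.501 = 9.501 mol
mass = 9.501 × 478.50 = 4546 g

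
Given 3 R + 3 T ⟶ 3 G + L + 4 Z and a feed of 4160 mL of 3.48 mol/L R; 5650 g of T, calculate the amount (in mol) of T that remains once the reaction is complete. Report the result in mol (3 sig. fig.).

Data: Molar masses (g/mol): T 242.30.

8.84 mol

n(R) = 3.48 × 4160/1000 = 14.48 mol
n(T) = 5650 / 242.30 = 23.32 mol
n/ν for R = 14.48/3 = 4.827
n/ν for T = 23.32/3 = 7.773
Smallest n/ν is R → limiting reagent.
T consumed = (3/3) × 14.48 = 14.48 mol
T remaining = 23.32 − 14.48 = 8.840 mol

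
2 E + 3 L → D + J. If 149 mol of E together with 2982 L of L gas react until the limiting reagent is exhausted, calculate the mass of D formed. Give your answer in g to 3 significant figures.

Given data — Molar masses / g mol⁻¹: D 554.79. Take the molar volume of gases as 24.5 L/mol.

22500 g

n(E) = 149.0 mol
n(L) = 2982 / 24.5 = 121.7 mol
n/ν for E = 149.0/2 = 74.50
n/ν for L = 121.7/3 = 40.57
Smallest n/ν is L → limiting reagent.
n(D) = (1/3) × 121.7 = 40.57 mol
mass = 40.57 × 554.79 = 22510 g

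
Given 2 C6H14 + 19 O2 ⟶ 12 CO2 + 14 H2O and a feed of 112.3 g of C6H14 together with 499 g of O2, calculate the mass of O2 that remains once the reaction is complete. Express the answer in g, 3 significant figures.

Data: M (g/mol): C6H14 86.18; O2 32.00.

103 g

n(C6H14) = 112.3 / 86.18 = 1.303 mol
n(O2) = 499.0 / 32.00 = 15.59 mol
n/ν for C6H14 = 1.303/2 = 0.6515
n/ν for O2 = 15.59/19 = 0.8205
Smallest n/ν is C6H14 → limiting reagent.
O2 consumed = (19/2) × 1.303 = 12.38 mol
O2 remaining = 15.59 − 12.38 = 3.210 mol
mass = 3.210 × 32.00 = 102.7 g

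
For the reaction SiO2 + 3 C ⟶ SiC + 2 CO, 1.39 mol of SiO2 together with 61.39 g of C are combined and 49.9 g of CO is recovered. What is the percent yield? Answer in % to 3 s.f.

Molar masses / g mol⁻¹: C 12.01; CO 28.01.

64.1 %

n(SiO2) = 1.390 mol
n(C) = 61.39 / 12.01 = 5.112 mol
n/ν → SiO2: 1.390, C: 1.704; SiO2 is limiting.
theoretical n(CO) = (2/1) × 1.390 = 2.780 mol → 77.87 g
% yield = 49.9 / 77.87 × 100 = 64.08 %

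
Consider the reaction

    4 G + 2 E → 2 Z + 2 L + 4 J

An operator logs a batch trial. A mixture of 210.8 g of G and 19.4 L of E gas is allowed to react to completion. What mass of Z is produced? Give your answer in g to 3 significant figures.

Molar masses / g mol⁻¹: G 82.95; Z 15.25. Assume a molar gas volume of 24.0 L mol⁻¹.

n(G) = 210.8 / 82.95 = 2.541 mol
n(E) = 19.40 / 24.0 = 0.8083 mol
n/ν → G: 0.6353, E: 0.4042; E is limiting.
n(Z) = (2/2) × 0.8083 = 0.8083 mol
mass = 0.8083 × 15.25 = 12.33 g

12.3 g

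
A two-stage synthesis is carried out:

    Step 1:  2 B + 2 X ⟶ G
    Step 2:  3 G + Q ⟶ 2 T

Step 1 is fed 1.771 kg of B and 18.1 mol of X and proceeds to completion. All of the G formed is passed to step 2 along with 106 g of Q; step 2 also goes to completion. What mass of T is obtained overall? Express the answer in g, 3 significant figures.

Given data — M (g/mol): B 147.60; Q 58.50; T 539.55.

1960 g

Step 1:
n(B) = 1.771×1000 / 147.60 = 12.00 mol
n(X) = 18.10 mol
n/ν for B = 12.00/2 = 6.000
n/ν for X = 18.10/2 = 9.050
Smallest n/ν is B → limiting reagent.
n(G) produced = (1/2) × 12.00 = 6.000 mol
Step 2:
n(G) available = 6.000 mol
n(Q) = 106.0 / 58.50 = 1.812 mol
n/ν for G = 6.000/3 = 2.000
n/ν for Q = 1.812/1 = 1.812
Smallest n/ν is Q → limiting reagent.
n(T) = (2/1) × 1.812 = 3.624 mol
mass = 3.624 × 539.55 = 1955 g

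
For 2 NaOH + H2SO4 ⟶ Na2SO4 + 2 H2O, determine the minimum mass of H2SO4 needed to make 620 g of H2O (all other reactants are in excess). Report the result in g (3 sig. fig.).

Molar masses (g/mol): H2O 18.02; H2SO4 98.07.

n(H2O) = 620 / 18.02 = 34.41 mol
n(H2SO4) = (1/2) × 34.41 = 17.21 mol
mass = 17.21 × 98.07 = 1688 g

1690 g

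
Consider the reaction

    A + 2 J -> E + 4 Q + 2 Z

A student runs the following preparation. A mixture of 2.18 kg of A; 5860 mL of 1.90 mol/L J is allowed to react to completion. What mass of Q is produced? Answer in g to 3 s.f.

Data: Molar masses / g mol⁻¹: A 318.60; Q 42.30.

942 g

n(A) = 2.180×1000 / 318.60 = 6.842 mol
n(J) = 1.90 × 5860/1000 = 11.13 mol
n/ν for A = 6.842/1 = 6.842
n/ν for J = 11.13/2 = 5.565
Smallest n/ν is J → limiting reagent.
n(Q) = (4/2) × 11.13 = 22.26 mol
mass = 22.26 × 42.30 = 941.6 g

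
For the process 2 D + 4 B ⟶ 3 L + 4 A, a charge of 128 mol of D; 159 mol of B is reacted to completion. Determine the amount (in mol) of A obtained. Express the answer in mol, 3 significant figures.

159 mol

n(D) = 128.0 mol
n(B) = 159.0 mol
n/ν for D = 128.0/2 = 64.00
n/ν for B = 159.0/4 = 39.75
Smallest n/ν is B → limiting reagent.
n(A) = (4/4) × 159.0 = 159.0 mol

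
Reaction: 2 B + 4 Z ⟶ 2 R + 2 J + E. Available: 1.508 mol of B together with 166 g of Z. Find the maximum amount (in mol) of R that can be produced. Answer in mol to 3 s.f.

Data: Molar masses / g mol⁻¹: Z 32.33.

n(B) = 1.508 mol
n(Z) = 166.0 / 32.33 = 5.135 mol
n/ν for B = 1.508/2 = 0.7540
n/ν for Z = 5.135/4 = 1.284
Smallest n/ν is B → limiting reagent.
n(R) = (2/2) × 1.508 = 1.508 mol

1.51 mol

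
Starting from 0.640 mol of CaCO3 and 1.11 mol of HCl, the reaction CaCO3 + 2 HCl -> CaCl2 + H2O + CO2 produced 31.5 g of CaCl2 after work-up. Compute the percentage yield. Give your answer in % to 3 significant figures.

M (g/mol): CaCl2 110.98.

n(CaCO3) = 0.6400 mol
n(HCl) = 1.110 mol
n/ν for CaCO3 = 0.6400/1 = 0.6400
n/ν for HCl = 1.110/2 = 0.5550
Smallest n/ν is HCl → limiting reagent.
theoretical n(CaCl2) = (1/2) × 1.110 = 0.5550 mol → 61.59 g
% yield = 31.5 / 61.59 × 100 = 51.14 %

51.1 %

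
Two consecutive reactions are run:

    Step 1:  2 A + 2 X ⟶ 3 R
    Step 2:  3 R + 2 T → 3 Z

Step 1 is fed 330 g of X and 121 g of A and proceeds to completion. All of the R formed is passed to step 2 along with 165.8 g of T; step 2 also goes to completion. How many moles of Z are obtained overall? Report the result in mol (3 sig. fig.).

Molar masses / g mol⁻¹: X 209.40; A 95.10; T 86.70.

Step 1:
n(X) = 330.0 / 209.40 = 1.576 mol
n(A) = 121.0 / 95.10 = 1.272 mol
n/ν for X = 1.576/2 = 0.7880
n/ν for A = 1.272/2 = 0.6360
Smallest n/ν is A → limiting reagent.
n(R) produced = (3/2) × 1.272 = 1.908 mol
Step 2:
n(R) available = 1.908 mol
n(T) = 165.8 / 86.70 = 1.912 mol
n/ν for R = 1.908/3 = 0.6360
n/ν for T = 1.912/2 = 0.9560
Smallest n/ν is R → limiting reagent.
n(Z) = (3/3) × 1.908 = 1.908 mol

1.91 mol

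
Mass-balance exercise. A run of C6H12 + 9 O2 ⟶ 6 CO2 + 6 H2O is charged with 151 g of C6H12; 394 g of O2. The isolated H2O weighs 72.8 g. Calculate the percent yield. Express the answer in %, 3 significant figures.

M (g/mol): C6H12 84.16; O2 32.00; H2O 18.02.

n(C6H12) = 151.0 / 84.16 = 1.794 mol
n(O2) = 394.0 / 32.00 = 12.31 mol
n/ν for C6H12 = 1.794/1 = 1.794
n/ν for O2 = 12.31/9 = 1.368
Smallest n/ν is O2 → limiting reagent.
theoretical n(H2O) = (6/9) × 12.31 = 8.207 mol → 147.9 g
% yield = 72.8 / 147.9 × 100 = 49.22 %

49.2 %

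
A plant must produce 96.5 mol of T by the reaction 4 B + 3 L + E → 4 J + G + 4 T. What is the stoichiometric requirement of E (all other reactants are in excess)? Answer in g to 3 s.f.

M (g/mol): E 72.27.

1740 g

n(T) = 96.50 mol
n(E) = (1/4) × 96.50 = 24.13 mol
mass = 24.13 × 72.27 = 1744 g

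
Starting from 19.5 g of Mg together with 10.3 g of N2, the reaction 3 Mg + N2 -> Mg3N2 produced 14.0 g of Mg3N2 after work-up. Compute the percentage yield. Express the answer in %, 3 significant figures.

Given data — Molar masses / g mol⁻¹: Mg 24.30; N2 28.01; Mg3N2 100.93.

51.9 %

n(Mg) = 19.50 / 24.30 = 0.8025 mol
n(N2) = 10.30 / 28.01 = 0.3677 mol
n/ν → Mg: 0.2675, N2: 0.3677; Mg is limiting.
theoretical n(Mg3N2) = (1/3) × 0.8025 = 0.2675 mol → 27.00 g
% yield = 14.0 / 27.00 × 100 = 51.85 %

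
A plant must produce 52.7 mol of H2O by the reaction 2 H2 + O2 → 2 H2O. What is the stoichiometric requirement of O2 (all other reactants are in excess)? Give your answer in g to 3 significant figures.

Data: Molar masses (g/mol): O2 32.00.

n(H2O) = 52.70 mol
n(O2) = (1/2) × 52.70 = 26.35 mol
mass = 26.35 × 32.00 = 843.2 g

843 g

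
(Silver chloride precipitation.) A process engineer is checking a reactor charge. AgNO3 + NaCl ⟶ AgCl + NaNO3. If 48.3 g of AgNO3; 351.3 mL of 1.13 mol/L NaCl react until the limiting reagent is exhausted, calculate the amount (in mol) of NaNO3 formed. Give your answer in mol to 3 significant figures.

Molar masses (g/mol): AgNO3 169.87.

0.284 mol

n(AgNO3) = 48.30 / 169.87 = 0.2843 mol
n(NaCl) = 1.13 × 351.3/1000 = 0.3970 mol
n/ν → AgNO3: 0.2843, NaCl: 0.3970; AgNO3 is limiting.
n(NaNO3) = (1/1) × 0.2843 = 0.2843 mol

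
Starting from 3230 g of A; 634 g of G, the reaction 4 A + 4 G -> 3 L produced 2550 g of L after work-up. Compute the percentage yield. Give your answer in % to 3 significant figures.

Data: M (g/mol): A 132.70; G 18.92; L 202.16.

n(A) = 3230 / 132.70 = 24.34 mol
n(G) = 634.0 / 18.92 = 33.51 mol
n/ν for A = 24.34/4 = 6.085
n/ν for G = 33.51/4 = 8.378
Smallest n/ν is A → limiting reagent.
theoretical n(L) = (3/4) × 24.34 = 18.26 mol → 3691 g
% yield = 2550 / 3691 × 100 = 69.09 %

69.1 %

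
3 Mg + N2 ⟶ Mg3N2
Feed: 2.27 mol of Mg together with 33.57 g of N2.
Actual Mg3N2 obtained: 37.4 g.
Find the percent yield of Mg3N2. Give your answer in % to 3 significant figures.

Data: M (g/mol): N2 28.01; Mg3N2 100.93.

49.0 %

n(Mg) = 2.270 mol
n(N2) = 33.57 / 28.01 = 1.199 mol
n/ν for Mg = 2.270/3 = 0.7567
n/ν for N2 = 1.199/1 = 1.199
Smallest n/ν is Mg → limiting reagent.
theoretical n(Mg3N2) = (1/3) × 2.270 = 0.7567 mol → 76.37 g
% yield = 37.4 / 76.37 × 100 = 48.97 %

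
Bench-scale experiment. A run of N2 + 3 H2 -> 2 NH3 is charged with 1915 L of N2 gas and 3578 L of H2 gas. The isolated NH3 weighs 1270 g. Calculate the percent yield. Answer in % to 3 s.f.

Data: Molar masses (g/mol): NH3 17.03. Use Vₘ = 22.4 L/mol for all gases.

n(N2) = 1915 / 22.4 = 85.49 mol
n(H2) = 3578 / 22.4 = 159.7 mol
n/ν for N2 = 85.49/1 = 85.49
n/ν for H2 = 159.7/3 = 53.23
Smallest n/ν is H2 → limiting reagent.
theoretical n(NH3) = (2/3) × 159.7 = 106.5 mol → 1814 g
% yield = 1270 / 1814 × 100 = 70.01 %

70.0 %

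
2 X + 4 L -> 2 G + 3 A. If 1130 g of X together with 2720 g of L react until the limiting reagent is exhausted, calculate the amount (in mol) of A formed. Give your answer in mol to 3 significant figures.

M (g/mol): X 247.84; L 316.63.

n(X) = 1130 / 247.84 = 4.559 mol
n(L) = 2720 / 316.63 = 8.590 mol
n/ν for X = 4.559/2 = 2.280
n/ν for L = 8.590/4 = 2.148
Smallest n/ν is L → limiting reagent.
n(A) = (3/4) × 8.590 = 6.443 mol

6.44 mol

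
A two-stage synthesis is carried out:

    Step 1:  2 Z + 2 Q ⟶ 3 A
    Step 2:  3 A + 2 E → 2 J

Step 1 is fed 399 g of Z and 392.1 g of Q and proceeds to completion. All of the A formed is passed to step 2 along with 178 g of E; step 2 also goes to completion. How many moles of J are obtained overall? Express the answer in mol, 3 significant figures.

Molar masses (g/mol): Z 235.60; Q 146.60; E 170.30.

Step 1:
n(Z) = 399.0 / 235.60 = 1.694 mol
n(Q) = 392.1 / 146.60 = 2.675 mol
n/ν → Z: 0.8470, Q: 1.338; Z is limiting.
n(A) produced = (3/2) × 1.694 = 2.541 mol
Step 2:
n(A) available = 2.541 mol
n(E) = 178.0 / 170.30 = 1.045 mol
n/ν → A: 0.8470, E: 0.5225; E is limiting.
n(J) = (2/2) × 1.045 = 1.045 mol

1.05 mol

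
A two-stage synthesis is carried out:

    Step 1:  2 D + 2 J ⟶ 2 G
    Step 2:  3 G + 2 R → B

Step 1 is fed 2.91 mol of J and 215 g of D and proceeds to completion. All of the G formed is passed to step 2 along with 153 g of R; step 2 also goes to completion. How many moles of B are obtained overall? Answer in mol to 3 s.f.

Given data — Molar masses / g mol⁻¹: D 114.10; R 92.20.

Step 1:
n(J) = 2.910 mol
n(D) = 215.0 / 114.10 = 1.884 mol
n/ν for J = 2.910/2 = 1.455
n/ν for D = 1.884/2 = 0.9420
Smallest n/ν is D → limiting reagent.
n(G) produced = (2/2) × 1.884 = 1.884 mol
Step 2:
n(G) available = 1.884 mol
n(R) = 153.0 / 92.20 = 1.659 mol
n/ν for G = 1.884/3 = 0.6280
n/ν for R = 1.659/2 = 0.8295
Smallest n/ν is G → limiting reagent.
n(B) = (1/3) × 1.884 = 0.6280 mol

0.628 mol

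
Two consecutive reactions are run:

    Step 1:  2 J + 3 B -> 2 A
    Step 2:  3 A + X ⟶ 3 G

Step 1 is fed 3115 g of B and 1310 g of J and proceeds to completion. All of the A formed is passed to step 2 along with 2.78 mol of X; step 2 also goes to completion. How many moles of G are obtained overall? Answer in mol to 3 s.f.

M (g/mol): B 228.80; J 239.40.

5.47 mol

Step 1:
n(B) = 3115 / 228.80 = 13.61 mol
n(J) = 1310 / 239.40 = 5.472 mol
n/ν for B = 13.61/3 = 4.537
n/ν for J = 5.472/2 = 2.736
Smallest n/ν is J → limiting reagent.
n(A) produced = (2/2) × 5.472 = 5.472 mol
Step 2:
n(A) available = 5.472 mol
n(X) = 2.780 mol
n/ν for A = 5.472/3 = 1.824
n/ν for X = 2.780/1 = 2.780
Smallest n/ν is A → limiting reagent.
n(G) = (3/3) × 5.472 = 5.472 mol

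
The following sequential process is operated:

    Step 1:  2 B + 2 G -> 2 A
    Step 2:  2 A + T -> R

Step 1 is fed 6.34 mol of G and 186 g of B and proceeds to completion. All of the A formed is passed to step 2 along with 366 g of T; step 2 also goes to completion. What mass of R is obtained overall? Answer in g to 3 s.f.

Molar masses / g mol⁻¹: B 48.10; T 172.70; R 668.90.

Step 1:
n(G) = 6.340 mol
n(B) = 186.0 / 48.10 = 3.867 mol
n/ν for G = 6.340/2 = 3.170
n/ν for B = 3.867/2 = 1.934
Smallest n/ν is B → limiting reagent.
n(A) produced = (2/2) × 3.867 = 3.867 mol
Step 2:
n(A) available = 3.867 mol
n(T) = 366.0 / 172.70 = 2.119 mol
n/ν for A = 3.867/2 = 1.934
n/ν for T = 2.119/1 = 2.119
Smallest n/ν is A → limiting reagent.
n(R) = (1/2) × 3.867 = 1.934 mol
mass = 1.934 × 668.90 = 1294 g

1290 g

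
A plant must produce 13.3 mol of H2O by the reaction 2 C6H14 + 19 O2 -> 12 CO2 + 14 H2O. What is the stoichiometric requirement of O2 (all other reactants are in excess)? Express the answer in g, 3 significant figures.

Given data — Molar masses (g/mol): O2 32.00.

n(H2O) = 13.30 mol
n(O2) = (19/14) × 13.30 = 18.05 mol
mass = 18.05 × 32.00 = 577.6 g

578 g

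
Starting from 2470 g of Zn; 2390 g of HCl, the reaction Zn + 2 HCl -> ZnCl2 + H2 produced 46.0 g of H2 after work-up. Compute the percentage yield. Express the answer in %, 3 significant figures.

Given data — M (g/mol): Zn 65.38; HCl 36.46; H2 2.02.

n(Zn) = 2470 / 65.38 = 37.78 mol
n(HCl) = 2390 / 36.46 = 65.55 mol
n/ν for Zn = 37.78/1 = 37.78
n/ν for HCl = 65.55/2 = 32.78
Smallest n/ν is HCl → limiting reagent.
theoretical n(H2) = (1/2) × 65.55 = 32.78 mol → 66.22 g
% yield = 46.0 / 66.22 × 100 = 69.47 %

69.5 %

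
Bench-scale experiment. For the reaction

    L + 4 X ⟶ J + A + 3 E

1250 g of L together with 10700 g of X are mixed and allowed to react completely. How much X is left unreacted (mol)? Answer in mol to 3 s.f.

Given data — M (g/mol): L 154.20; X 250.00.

10.4 mol

n(L) = 1250 / 154.20 = 8.106 mol
n(X) = 10700 / 250.00 = 42.80 mol
n/ν for L = 8.106/1 = 8.106
n/ν for X = 42.80/4 = 10.70
Smallest n/ν is L → limiting reagent.
X consumed = (4/1) × 8.106 = 32.42 mol
X remaining = 42.80 − 32.42 = 10.38 mol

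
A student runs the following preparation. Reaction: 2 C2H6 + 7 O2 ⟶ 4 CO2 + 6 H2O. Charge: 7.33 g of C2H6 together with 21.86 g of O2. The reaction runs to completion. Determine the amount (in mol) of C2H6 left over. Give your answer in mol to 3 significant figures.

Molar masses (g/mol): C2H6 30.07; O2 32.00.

n(C2H6) = 7.330 / 30.07 = 0.2438 mol
n(O2) = 21.86 / 32.00 = 0.6831 mol
n/ν → C2H6: 0.1219, O2: 0.09759; O2 is limiting.
C2H6 consumed = (2/7) × 0.6831 = 0.1952 mol
C2H6 remaining = 0.2438 − 0.1952 = 0.04860 mol

0.0486 mol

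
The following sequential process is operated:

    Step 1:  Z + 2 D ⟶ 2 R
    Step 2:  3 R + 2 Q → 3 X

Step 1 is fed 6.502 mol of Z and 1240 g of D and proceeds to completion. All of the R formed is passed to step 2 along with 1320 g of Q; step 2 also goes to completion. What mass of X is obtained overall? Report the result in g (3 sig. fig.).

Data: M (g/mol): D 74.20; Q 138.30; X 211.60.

Step 1:
n(Z) = 6.502 mol
n(D) = 1240 / 74.20 = 16.71 mol
n/ν → Z: 6.502, D: 8.355; Z is limiting.
n(R) produced = (2/1) × 6.502 = 13.00 mol
Step 2:
n(R) available = 13.00 mol
n(Q) = 1320 / 138.30 = 9.544 mol
n/ν → R: 4.333, Q: 4.772; R is limiting.
n(X) = (3/3) × 13.00 = 13.00 mol
mass = 13.00 × 211.60 = 2751 g

2750 g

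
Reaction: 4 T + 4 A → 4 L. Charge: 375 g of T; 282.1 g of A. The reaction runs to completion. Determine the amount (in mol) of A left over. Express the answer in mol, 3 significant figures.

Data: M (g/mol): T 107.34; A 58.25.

n(T) = 375.0 / 107.34 = 3.494 mol
n(A) = 282.1 / 58.25 = 4.843 mol
n/ν for T = 3.494/4 = 0.8735
n/ν for A = 4.843/4 = 1.211
Smallest n/ν is T → limiting reagent.
A consumed = (4/4) × 3.494 = 3.494 mol
A remaining = 4.843 − 3.494 = 1.349 mol

1.35 mol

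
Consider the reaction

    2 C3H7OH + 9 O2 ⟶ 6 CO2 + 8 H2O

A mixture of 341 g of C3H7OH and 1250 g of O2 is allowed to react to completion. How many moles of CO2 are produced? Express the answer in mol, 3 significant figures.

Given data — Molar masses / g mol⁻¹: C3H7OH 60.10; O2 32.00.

17.0 mol

n(C3H7OH) = 341.0 / 60.10 = 5.674 mol
n(O2) = 1250 / 32.00 = 39.06 mol
n/ν → C3H7OH: 2.837, O2: 4.340; C3H7OH is limiting.
n(CO2) = (6/2) × 5.674 = 17.02 mol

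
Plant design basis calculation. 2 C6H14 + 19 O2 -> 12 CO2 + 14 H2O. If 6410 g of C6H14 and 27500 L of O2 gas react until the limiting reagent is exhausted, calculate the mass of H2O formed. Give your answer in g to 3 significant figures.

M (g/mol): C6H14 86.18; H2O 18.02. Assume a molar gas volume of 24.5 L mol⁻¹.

9380 g

n(C6H14) = 6410 / 86.18 = 74.38 mol
n(O2) = 27500 / 24.5 = 1122 mol
n/ν for C6H14 = 74.38/2 = 37.19
n/ν for O2 = 1122/19 = 59.05
Smallest n/ν is C6H14 → limiting reagent.
n(H2O) = (14/2) × 74.38 = 520.7 mol
mass = 520.7 × 18.02 = 9383 g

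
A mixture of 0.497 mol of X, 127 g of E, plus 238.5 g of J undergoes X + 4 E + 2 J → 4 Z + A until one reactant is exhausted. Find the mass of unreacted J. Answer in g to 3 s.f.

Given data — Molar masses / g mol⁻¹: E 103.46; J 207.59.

n(X) = 0.4970 mol
n(E) = 127.0 / 103.46 = 1.228 mol
n(J) = 238.5 / 207.59 = 1.149 mol
n/ν → X: 0.4970, E: 0.3070, J: 0.5745; E is limiting.
J consumed = (2/4) × 1.228 = 0.6140 mol
J remaining = 1.149 − 0.6140 = 0.5350 mol
mass = 0.5350 × 207.59 = 111.1 g

111 g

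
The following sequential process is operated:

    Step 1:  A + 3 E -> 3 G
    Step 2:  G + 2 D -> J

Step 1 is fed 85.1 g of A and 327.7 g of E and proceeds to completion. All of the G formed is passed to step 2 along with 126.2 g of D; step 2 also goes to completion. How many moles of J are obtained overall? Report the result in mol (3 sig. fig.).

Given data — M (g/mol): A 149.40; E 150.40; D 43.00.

1.47 mol

Step 1:
n(A) = 85.10 / 149.40 = 0.5696 mol
n(E) = 327.7 / 150.40 = 2.179 mol
n/ν → A: 0.5696, E: 0.7263; A is limiting.
n(G) produced = (3/1) × 0.5696 = 1.709 mol
Step 2:
n(G) available = 1.709 mol
n(D) = 126.2 / 43.00 = 2.935 mol
n/ν → G: 1.709, D: 1.468; D is limiting.
n(J) = (1/2) × 2.935 = 1.468 mol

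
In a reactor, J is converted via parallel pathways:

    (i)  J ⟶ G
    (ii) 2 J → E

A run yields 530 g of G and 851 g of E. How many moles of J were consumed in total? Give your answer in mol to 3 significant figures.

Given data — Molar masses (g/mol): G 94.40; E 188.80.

n(G) = 530 / 94.40 = 5.614 mol
n(E) = 851 / 188.80 = 4.507 mol
n(J) via (i) = (1/1)×5.614 = 5.614 mol
n(J) via (ii) = (2/1)×4.507 = 9.014 mol
total n(J) = 5.614 + 9.014 = 14.63 mol

14.6 mol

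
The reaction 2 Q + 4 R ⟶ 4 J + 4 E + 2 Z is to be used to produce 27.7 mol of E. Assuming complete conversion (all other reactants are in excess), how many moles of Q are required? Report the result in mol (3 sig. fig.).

13.9 mol

n(E) = 27.70 mol
n(Q) = (2/4) × 27.70 = 13.85 mol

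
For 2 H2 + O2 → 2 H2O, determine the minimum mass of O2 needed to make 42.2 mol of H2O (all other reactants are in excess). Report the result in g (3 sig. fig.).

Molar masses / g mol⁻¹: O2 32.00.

n(H2O) = 42.20 mol
n(O2) = (1/2) × 42.20 = 21.10 mol
mass = 21.10 × 32.00 = 675.2 g

675 g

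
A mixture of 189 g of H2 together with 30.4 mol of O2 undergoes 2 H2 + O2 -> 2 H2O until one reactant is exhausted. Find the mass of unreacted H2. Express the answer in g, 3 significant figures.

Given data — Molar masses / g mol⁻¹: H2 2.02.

66.2 g

n(H2) = 189.0 / 2.02 = 93.56 mol
n(O2) = 30.40 mol
n/ν for H2 = 93.56/2 = 46.78
n/ν for O2 = 30.40/1 = 30.40
Smallest n/ν is O2 → limiting reagent.
H2 consumed = (2/1) × 30.40 = 60.80 mol
H2 remaining = 93.56 − 60.80 = 32.76 mol
mass = 32.76 × 2.02 = 66.18 g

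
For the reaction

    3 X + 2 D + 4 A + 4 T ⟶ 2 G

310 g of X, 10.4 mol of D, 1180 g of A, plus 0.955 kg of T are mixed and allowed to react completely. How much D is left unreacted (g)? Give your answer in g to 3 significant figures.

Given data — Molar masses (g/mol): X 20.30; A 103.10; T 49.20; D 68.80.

n(X) = 310.0 / 20.30 = 15.27 mol
n(D) = 10.40 mol
n(A) = 1180 / 103.10 = 11.45 mol
n(T) = 0.9550×1000 / 49.20 = 19.41 mol
n/ν for X = 15.27/3 = 5.090
n/ν for D = 10.40/2 = 5.200
n/ν for A = 11.45/4 = 2.863
n/ν for T = 19.41/4 = 4.853
Smallest n/ν is A → limiting reagent.
D consumed = (2/4) × 11.45 = 5.725 mol
D remaining = 10.40 − 5.725 = 4.675 mol
mass = 4.675 × 68.80 = 321.6 g

322 g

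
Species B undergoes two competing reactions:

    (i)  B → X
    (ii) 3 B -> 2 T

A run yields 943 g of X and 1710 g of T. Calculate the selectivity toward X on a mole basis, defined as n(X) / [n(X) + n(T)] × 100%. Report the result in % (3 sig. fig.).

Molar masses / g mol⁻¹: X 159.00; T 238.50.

45.3 %

n(X) = 943 / 159.00 = 5.931 mol
n(T) = 1710 / 238.50 = 7.170 mol
selectivity = 5.931/(5.931+7.170) × 100 = 45.27 %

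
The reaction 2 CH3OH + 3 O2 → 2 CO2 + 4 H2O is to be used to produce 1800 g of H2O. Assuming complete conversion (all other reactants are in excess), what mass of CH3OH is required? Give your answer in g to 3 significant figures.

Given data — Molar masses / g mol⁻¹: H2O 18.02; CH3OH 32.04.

n(H2O) = 1800 / 18.02 = 99.89 mol
n(CH3OH) = (2/4) × 99.89 = 49.95 mol
mass = 49.95 × 32.04 = 1600 g

1600 g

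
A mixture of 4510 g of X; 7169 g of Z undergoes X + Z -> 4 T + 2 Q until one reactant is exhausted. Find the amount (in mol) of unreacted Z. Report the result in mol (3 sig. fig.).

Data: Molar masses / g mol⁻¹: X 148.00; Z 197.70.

5.79 mol

n(X) = 4510 / 148.00 = 30.47 mol
n(Z) = 7169 / 197.70 = 36.26 mol
n/ν for X = 30.47/1 = 30.47
n/ν for Z = 36.26/1 = 36.26
Smallest n/ν is X → limiting reagent.
Z consumed = (1/1) × 30.47 = 30.47 mol
Z remaining = 36.26 − 30.47 = 5.790 mol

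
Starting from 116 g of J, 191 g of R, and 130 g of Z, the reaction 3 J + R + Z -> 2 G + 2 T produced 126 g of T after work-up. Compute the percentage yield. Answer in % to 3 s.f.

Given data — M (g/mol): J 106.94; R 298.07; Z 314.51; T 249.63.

n(J) = 116.0 / 106.94 = 1.085 mol
n(R) = 191.0 / 298.07 = 0.6408 mol
n(Z) = 130.0 / 314.51 = 0.4133 mol
n/ν for J = 1.085/3 = 0.3617
n/ν for R = 0.6408/1 = 0.6408
n/ν for Z = 0.4133/1 = 0.4133
Smallest n/ν is J → limiting reagent.
theoretical n(T) = (2/3) × 1.085 = 0.7233 mol → 180.6 g
% yield = 126 / 180.6 × 100 = 69.77 %

69.8 %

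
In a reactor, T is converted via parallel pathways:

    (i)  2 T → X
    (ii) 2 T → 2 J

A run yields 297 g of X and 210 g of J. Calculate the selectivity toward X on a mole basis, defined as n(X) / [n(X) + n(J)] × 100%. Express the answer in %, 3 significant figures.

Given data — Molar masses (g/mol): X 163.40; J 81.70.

41.4 %

n(X) = 297 / 163.40 = 1.818 mol
n(J) = 210 / 81.70 = 2.570 mol
selectivity = 1.818/(1.818+2.570) × 100 = 41.43 %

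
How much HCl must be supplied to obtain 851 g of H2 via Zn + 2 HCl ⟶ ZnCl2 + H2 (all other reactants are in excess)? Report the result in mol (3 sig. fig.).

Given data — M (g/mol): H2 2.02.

843 mol

n(H2) = 851 / 2.02 = 421.3 mol
n(HCl) = (2/1) × 421.3 = 842.6 mol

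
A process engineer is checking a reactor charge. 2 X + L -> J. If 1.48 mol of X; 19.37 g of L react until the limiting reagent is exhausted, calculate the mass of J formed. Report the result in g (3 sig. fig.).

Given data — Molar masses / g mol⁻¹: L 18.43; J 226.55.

n(X) = 1.480 mol
n(L) = 19.37 / 18.43 = 1.051 mol
n/ν for X = 1.480/2 = 0.7400
n/ν for L = 1.051/1 = 1.051
Smallest n/ν is X → limiting reagent.
n(J) = (1/2) × 1.480 = 0.7400 mol
mass = 0.7400 × 226.55 = 167.6 g

168 g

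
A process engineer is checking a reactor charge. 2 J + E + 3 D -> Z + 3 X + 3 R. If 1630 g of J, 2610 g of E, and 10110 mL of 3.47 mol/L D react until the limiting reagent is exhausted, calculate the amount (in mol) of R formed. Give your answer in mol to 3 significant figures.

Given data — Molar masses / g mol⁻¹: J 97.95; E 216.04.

n(J) = 1630 / 97.95 = 16.64 mol
n(E) = 2610 / 216.04 = 12.08 mol
n(D) = 3.47 × 10110/1000 = 35.08 mol
n/ν for J = 16.64/2 = 8.320
n/ν for E = 12.08/1 = 12.08
n/ν for D = 35.08/3 = 11.69
Smallest n/ν is J → limiting reagent.
n(R) = (3/2) × 16.64 = 24.96 mol

25.0 mol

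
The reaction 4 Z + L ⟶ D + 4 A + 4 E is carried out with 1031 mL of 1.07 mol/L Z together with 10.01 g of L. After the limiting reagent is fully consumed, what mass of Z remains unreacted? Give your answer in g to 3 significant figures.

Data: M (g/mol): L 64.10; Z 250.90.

120 g

n(Z) = 1.07 × 1031/1000 = 1.103 mol
n(L) = 10.01 / 64.10 = 0.1562 mol
n/ν for Z = 1.103/4 = 0.2758
n/ν for L = 0.1562/1 = 0.1562
Smallest n/ν is L → limiting reagent.
Z consumed = (4/1) × 0.1562 = 0.6248 mol
Z remaining = 1.103 − 0.6248 = 0.4782 mol
mass = 0.4782 × 250.90 = 120.0 g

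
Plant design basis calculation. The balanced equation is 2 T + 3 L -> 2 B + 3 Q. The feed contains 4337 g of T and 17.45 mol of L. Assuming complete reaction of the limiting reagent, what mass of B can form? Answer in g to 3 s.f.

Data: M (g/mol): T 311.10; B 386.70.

4500 g

n(T) = 4337 / 311.10 = 13.94 mol
n(L) = 17.45 mol
n/ν for T = 13.94/2 = 6.970
n/ν for L = 17.45/3 = 5.817
Smallest n/ν is L → limiting reagent.
n(B) = (2/3) × 17.45 = 11.63 mol
mass = 11.63 × 386.70 = 4497 g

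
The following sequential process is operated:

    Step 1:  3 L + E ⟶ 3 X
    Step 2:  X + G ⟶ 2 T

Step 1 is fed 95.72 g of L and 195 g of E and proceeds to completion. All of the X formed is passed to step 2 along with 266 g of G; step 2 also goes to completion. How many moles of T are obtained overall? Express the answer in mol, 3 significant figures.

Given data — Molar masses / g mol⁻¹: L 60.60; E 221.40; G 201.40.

2.64 mol

Step 1:
n(L) = 95.72 / 60.60 = 1.580 mol
n(E) = 195.0 / 221.40 = 0.8808 mol
n/ν for L = 1.580/3 = 0.5267
n/ν for E = 0.8808/1 = 0.8808
Smallest n/ν is L → limiting reagent.
n(X) produced = (3/3) × 1.580 = 1.580 mol
Step 2:
n(X) available = 1.580 mol
n(G) = 266.0 / 201.40 = 1.321 mol
n/ν for X = 1.580/1 = 1.580
n/ν for G = 1.321/1 = 1.321
Smallest n/ν is G → limiting reagent.
n(T) = (2/1) × 1.321 = 2.642 mol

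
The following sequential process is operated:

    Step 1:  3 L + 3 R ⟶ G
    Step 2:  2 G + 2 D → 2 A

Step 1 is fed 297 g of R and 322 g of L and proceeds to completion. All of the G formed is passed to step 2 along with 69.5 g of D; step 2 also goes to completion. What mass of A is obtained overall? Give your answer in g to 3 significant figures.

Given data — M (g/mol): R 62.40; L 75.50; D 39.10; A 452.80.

644 g

Step 1:
n(R) = 297.0 / 62.40 = 4.760 mol
n(L) = 322.0 / 75.50 = 4.265 mol
n/ν for R = 4.760/3 = 1.587
n/ν for L = 4.265/3 = 1.422
Smallest n/ν is L → limiting reagent.
n(G) produced = (1/3) × 4.265 = 1.422 mol
Step 2:
n(G) available = 1.422 mol
n(D) = 69.50 / 39.10 = 1.777 mol
n/ν for G = 1.422/2 = 0.7110
n/ν for D = 1.777/2 = 0.8885
Smallest n/ν is G → limiting reagent.
n(A) = (2/2) × 1.422 = 1.422 mol
mass = 1.422 × 452.80 = 643.9 g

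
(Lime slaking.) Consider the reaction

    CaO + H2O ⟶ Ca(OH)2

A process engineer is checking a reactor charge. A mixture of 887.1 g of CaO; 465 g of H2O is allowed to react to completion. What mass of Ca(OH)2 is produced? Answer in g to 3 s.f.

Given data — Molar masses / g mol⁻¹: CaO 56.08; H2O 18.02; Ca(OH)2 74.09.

1170 g

n(CaO) = 887.1 / 56.08 = 15.82 mol
n(H2O) = 465.0 / 18.02 = 25.80 mol
n/ν for CaO = 15.82/1 = 15.82
n/ν for H2O = 25.80/1 = 25.80
Smallest n/ν is CaO → limiting reagent.
n(Ca(OH)2) = (1/1) × 15.82 = 15.82 mol
mass = 15.82 × 74.09 = 1172 g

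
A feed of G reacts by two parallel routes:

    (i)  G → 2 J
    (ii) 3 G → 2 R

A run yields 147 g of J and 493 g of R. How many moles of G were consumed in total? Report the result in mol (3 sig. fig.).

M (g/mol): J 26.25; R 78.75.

12.2 mol

n(J) = 147 / 26.25 = 5.600 mol
n(R) = 493 / 78.75 = 6.260 mol
n(G) via (i) = (1/2)×5.600 = 2.800 mol
n(G) via (ii) = (3/2)×6.260 = 9.390 mol
total n(G) = 2.800 + 9.390 = 12.19 mol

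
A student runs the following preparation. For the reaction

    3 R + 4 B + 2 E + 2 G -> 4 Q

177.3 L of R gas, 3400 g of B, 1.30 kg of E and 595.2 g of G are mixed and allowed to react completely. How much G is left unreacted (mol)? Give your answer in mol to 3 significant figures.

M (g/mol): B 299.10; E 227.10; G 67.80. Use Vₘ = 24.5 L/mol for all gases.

n(R) = 177.3 / 24.5 = 7.237 mol
n(B) = 3400 / 299.10 = 11.37 mol
n(E) = 1.300×1000 / 227.10 = 5.724 mol
n(G) = 595.2 / 67.80 = 8.779 mol
n/ν → R: 2.412, B: 2.843, E: 2.862, G: 4.390; R is limiting.
G consumed = (2/3) × 7.237 = 4.825 mol
G remaining = 8.779 − 4.825 = 3.954 mol

3.95 mol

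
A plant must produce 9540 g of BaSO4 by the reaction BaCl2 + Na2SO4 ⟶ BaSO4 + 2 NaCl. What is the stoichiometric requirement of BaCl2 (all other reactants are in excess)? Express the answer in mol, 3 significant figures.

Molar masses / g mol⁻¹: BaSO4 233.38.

40.9 mol

n(BaSO4) = 9540 / 233.38 = 40.88 mol
n(BaCl2) = (1/1) × 40.88 = 40.88 mol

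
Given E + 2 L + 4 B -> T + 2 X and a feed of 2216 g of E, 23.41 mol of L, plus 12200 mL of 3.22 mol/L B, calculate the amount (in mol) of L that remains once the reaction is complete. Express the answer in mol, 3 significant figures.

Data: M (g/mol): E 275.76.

7.34 mol

n(E) = 2216 / 275.76 = 8.036 mol
n(L) = 23.41 mol
n(B) = 3.22 × 12200/1000 = 39.28 mol
n/ν → E: 8.036, L: 11.71, B: 9.820; E is limiting.
L consumed = (2/1) × 8.036 = 16.07 mol
L remaining = 23.41 − 16.07 = 7.340 mol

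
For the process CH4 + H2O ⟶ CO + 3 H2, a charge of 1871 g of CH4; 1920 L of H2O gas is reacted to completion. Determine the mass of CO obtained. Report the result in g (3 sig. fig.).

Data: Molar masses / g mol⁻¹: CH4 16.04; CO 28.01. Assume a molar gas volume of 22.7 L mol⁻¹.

2370 g

n(CH4) = 1871 / 16.04 = 116.6 mol
n(H2O) = 1920 / 22.7 = 84.58 mol
n/ν for CH4 = 116.6/1 = 116.6
n/ν for H2O = 84.58/1 = 84.58
Smallest n/ν is H2O → limiting reagent.
n(CO) = (1/1) × 84.58 = 84.58 mol
mass = 84.58 × 28.01 = 2369 g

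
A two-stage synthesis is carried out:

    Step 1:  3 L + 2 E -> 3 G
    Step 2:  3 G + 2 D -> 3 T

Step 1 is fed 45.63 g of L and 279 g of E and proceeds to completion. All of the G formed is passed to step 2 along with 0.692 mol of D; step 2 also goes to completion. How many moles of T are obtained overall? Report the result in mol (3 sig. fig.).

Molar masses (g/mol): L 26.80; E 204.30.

1.04 mol

Step 1:
n(L) = 45.63 / 26.80 = 1.703 mol
n(E) = 279.0 / 204.30 = 1.366 mol
n/ν for L = 1.703/3 = 0.5677
n/ν for E = 1.366/2 = 0.6830
Smallest n/ν is L → limiting reagent.
n(G) produced = (3/3) × 1.703 = 1.703 mol
Step 2:
n(G) available = 1.703 mol
n(D) = 0.6920 mol
n/ν for G = 1.703/3 = 0.5677
n/ν for D = 0.6920/2 = 0.3460
Smallest n/ν is D → limiting reagent.
n(T) = (3/2) × 0.6920 = 1.038 mol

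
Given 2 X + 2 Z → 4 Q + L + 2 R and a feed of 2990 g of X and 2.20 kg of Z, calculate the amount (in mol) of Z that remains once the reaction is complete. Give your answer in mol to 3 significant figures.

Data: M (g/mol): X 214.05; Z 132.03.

n(X) = 2990 / 214.05 = 13.97 mol
n(Z) = 2.200×1000 / 132.03 = 16.66 mol
n/ν → X: 6.985, Z: 8.330; X is limiting.
Z consumed = (2/2) × 13.97 = 13.97 mol
Z remaining = 16.66 − 13.97 = 2.690 mol

2.69 mol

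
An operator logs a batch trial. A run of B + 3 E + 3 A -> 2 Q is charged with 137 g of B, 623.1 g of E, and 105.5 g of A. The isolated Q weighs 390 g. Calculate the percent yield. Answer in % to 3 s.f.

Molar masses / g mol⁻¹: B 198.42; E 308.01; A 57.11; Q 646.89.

49.0 %

n(B) = 137.0 / 198.42 = 0.6905 mol
n(E) = 623.1 / 308.01 = 2.023 mol
n(A) = 105.5 / 57.11 = 1.847 mol
n/ν → B: 0.6905, E: 0.6743, A: 0.6157; A is limiting.
theoretical n(Q) = (2/3) × 1.847 = 1.231 mol → 796.3 g
% yield = 390 / 796.3 × 100 = 48.98 %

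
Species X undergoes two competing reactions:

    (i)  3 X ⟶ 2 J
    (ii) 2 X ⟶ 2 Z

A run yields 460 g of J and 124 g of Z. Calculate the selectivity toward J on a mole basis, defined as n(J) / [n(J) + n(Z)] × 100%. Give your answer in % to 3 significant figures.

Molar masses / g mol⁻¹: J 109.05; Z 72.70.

71.2 %

n(J) = 460 / 109.05 = 4.218 mol
n(Z) = 124 / 72.70 = 1.706 mol
selectivity = 4.218/(4.218+1.706) × 100 = 71.20 %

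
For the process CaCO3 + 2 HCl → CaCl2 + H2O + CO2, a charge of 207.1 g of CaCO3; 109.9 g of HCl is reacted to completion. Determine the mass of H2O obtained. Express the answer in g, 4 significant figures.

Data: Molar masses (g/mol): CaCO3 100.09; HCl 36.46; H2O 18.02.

27.16 g

n(CaCO3) = 207.1 / 100.09 = 2.069 mol
n(HCl) = 109.9 / 36.46 = 3.014 mol
n/ν → CaCO3: 2.069, HCl: 1.507; HCl is limiting.
n(H2O) = (1/2) × 3.014 = 1.507 mol
mass = 1.507 × 18.02 = 27.16 g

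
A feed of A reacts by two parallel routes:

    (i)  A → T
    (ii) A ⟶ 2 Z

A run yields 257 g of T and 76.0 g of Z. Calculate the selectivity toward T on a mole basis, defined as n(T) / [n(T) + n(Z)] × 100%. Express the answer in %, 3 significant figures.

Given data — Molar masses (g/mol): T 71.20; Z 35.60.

62.8 %

n(T) = 257 / 71.20 = 3.610 mol
n(Z) = 76.0 / 35.60 = 2.135 mol
selectivity = 3.610/(3.610+2.135) × 100 = 62.84 %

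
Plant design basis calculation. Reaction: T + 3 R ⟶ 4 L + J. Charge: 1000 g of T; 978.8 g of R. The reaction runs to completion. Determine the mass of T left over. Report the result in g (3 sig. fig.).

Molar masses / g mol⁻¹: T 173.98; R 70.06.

n(T) = 1000 / 173.98 = 5.748 mol
n(R) = 978.8 / 70.06 = 13.97 mol
n/ν → T: 5.748, R: 4.657; R is limiting.
T consumed = (1/3) × 13.97 = 4.657 mol
T remaining = 5.748 − 4.657 = 1.091 mol
mass = 1.091 × 173.98 = 189.8 g

190 g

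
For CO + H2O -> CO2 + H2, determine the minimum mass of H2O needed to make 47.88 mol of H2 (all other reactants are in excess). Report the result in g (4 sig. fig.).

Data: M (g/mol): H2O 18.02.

n(H2) = 47.88 mol
n(H2O) = (1/1) × 47.88 = 47.88 mol
mass = 47.88 × 18.02 = 862.8 g

862.8 g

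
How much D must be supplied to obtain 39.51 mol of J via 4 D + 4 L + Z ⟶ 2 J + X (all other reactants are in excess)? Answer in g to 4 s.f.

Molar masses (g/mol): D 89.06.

7038 g

n(J) = 39.51 mol
n(D) = (4/2) × 39.51 = 79.02 mol
mass = 79.02 × 89.06 = 7038 g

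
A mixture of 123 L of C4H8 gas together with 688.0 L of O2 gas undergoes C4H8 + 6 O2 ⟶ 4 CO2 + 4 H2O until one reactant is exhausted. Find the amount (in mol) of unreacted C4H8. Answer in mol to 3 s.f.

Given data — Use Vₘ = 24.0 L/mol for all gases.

0.347 mol

n(C4H8) = 123.0 / 24.0 = 5.125 mol
n(O2) = 688.0 / 24.0 = 28.67 mol
n/ν for C4H8 = 5.125/1 = 5.125
n/ν for O2 = 28.67/6 = 4.778
Smallest n/ν is O2 → limiting reagent.
C4H8 consumed = (1/6) × 28.67 = 4.778 mol
C4H8 remaining = 5.125 − 4.778 = 0.3470 mol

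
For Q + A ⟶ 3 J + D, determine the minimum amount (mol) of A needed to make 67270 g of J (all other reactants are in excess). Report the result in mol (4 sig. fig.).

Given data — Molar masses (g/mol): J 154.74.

n(J) = 67270 / 154.74 = 434.7 mol
n(A) = (1/3) × 434.7 = 144.9 mol

144.9 mol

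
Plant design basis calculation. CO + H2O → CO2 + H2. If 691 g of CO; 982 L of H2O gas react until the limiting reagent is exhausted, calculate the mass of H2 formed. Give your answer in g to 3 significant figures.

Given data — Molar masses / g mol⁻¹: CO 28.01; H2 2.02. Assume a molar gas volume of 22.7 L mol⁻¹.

49.8 g

n(CO) = 691.0 / 28.01 = 24.67 mol
n(H2O) = 982.0 / 22.7 = 43.26 mol
n/ν for CO = 24.67/1 = 24.67
n/ν for H2O = 43.26/1 = 43.26
Smallest n/ν is CO → limiting reagent.
n(H2) = (1/1) × 24.67 = 24.67 mol
mass = 24.67 × 2.02 = 49.83 g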